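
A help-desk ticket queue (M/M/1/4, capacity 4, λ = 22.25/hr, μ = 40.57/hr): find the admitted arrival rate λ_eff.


ρ = 0.5484; P_K = (1−ρ)ρ^4/(1−ρ^5) = 0.042985
λ_eff = λ(1 − P_K) = 22.25·(1 − 0.042985) = 22.25·0.957015 = 21.2936 /hr

Final: 21.2936 /hr


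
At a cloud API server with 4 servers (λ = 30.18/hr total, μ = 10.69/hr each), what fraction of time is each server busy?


ρ = λ/(cμ) = 30.18/(4·10.69) = 30.18/42.76 = 0.7058

Final: 0.7058


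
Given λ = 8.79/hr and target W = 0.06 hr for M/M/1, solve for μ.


W = 1/(μ−λ) ⇒ μ − λ = 1/W = 1/0.06 = 16.6667
μ = λ + 1/W = 8.79 + 16.6667 = 25.4567 per hr

Final: 25.4567 /hr


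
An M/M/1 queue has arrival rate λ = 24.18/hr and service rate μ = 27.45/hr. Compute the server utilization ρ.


ρ = λ/μ = 24.18/27.45 = 0.8809

Final: 0.8809


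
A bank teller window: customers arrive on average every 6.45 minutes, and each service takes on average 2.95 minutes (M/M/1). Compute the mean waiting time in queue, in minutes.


λ = 60/6.45 = 9.3023 /hr
μ = 60/2.95 = 20.3390 /hr
ρ = λ/μ = 9.3023/20.3390 = 0.4574
Wq = ρ/(μ−λ) = 0.4574/(20.3390−9.3023) = 0.04144 hr
In minutes: 0.04144·60 = 2.486 min

Final: 2.486 min


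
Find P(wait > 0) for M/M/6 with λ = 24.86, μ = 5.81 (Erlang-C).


a = λ/μ = 4.2788; ρ = a/6 = 0.7131
P₀ = 0.012031 (from M/M/c formula)
C(c,a) = [a^c/(c!(1−ρ))]·P₀ = [6136.91279/(720·0.2869)]·0.012031
= 29.71289·0.012031 = 0.357466

Final: 0.357466


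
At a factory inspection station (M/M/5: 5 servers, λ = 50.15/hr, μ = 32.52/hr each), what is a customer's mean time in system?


a = 1.5421; ρ = 0.3084; P₀ = 0.213530
Lq = P₀·a^c·ρ/(c!(1−ρ)²) = 0.01001
Wq = Lq/λ = 0.01001/50.15 = 0.0001996 hr
W = Wq + 1/μ = 0.0001996 + 0.03075 = 0.03095 hr

Final: 0.03095 hr


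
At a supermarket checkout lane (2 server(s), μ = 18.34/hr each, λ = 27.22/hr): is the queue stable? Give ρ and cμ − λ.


Total capacity cμ = 2·18.34 = 36.68/hr
ρ = λ/(cμ) = 27.22/36.68 = 0.7421
Stable ⇔ ρ < 1: YES
Spare capacity = cμ − λ = 36.68 − 27.22 = 9.46/hr

Final: ρ = 0.7421; stable; margin = 9.46/hr


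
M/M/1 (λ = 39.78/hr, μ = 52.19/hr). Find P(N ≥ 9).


ρ = 39.78/52.19 = 0.7622
P(N ≥ n) = ρ^n = 0.7622^9 = 0.086836

Final: 0.086836


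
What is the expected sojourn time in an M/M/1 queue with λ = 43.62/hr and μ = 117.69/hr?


W = 1/(μ−λ) = 1/(117.69 − 43.62) = 1/74.07 = 0.01350 hr

Final: 0.01350 hr


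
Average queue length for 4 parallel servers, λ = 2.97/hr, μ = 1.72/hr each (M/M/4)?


a = λ/μ = 1.7267; ρ = a/4 = 0.4317
P₀ = 0.174598
Lq = P₀·a^c·ρ / (c!·(1−ρ)²) = 0.174598·8.89021·0.4317/(24·0.32298)
= 0.08644

Final: 0.08644


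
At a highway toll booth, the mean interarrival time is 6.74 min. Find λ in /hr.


λ = 1/(interarrival time) in consistent units.
1 hour = 60 min, so λ = 60/6.74 = 8.9021 per hour

Final: 8.9021 /hr


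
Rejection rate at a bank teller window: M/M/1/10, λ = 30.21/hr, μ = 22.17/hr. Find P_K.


ρ = λ/μ = 30.21/22.17 = 1.3627
P_K = (1−ρ)ρ^K/(1−ρ^(K+1)) = (-0.3627·22.072439)/(1 − 30.077058)
= -8.004619/-29.077058 = 0.275290

Final: 0.275290


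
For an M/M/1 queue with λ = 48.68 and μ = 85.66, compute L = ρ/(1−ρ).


ρ = λ/μ = 48.68/85.66 = 0.5683
L = ρ/(1−ρ) = 0.5683/(1 − 0.5683) = 0.5683/0.4317 = 1.3164

Final: 1.3164


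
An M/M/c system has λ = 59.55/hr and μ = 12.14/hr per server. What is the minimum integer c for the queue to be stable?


Stability requires cμ > λ ⇔ c > λ/μ.
λ/μ = 59.55/12.14 = 4.9053
Minimum integer c = ⌊4.9053⌋ + 1 = 5
Check: 5·12.14 = 60.70 > 59.55, while 4·12.14 = 48.56 ≤ 59.55

Final: 5 servers


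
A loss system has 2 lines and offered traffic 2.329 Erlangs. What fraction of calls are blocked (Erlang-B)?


B(c,a) = (a^c/c!) / Σ_{k=0}^{c} a^k/k!
a^2/2! = 2.712121
Σ terms (k=0..2): 1.00000 + 2.32900 + 2.71212 = 6.041121
B = 2.712121/6.041121 = 0.448943

Final: 0.448943


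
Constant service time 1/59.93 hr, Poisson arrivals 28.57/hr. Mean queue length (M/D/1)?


ρ = 28.57/59.93 = 0.4767
M/D/1: Lq = ρ²/(2(1−ρ)) = 0.2273/(2·0.5233) = 0.21716

Final: 0.21716


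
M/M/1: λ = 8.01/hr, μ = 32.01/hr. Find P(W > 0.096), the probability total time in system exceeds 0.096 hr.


W ~ Exponential(μ−λ) for M/M/1.
μ − λ = 32.01 − 8.01 = 24.0000
P(W > t) = e^{−(μ−λ)t} = e^{−2.3040} = 0.099859

Final: 0.099859


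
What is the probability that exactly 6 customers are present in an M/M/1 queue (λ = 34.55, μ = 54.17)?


ρ = 34.55/54.17 = 0.6378
P_n = (1−ρ)·ρ^n = (1 − 0.6378)·0.6378^6 = 0.3622·0.067319 = 0.024382

Final: 0.024382


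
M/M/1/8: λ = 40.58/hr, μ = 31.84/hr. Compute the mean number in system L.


ρ = 40.58/31.84 = 1.2745
L = ρ[1 − (K+1)ρ^K + Kρ^(K+1)] / [(1−ρ)(1−ρ^(K+1))]
Numerator: 1.2745·(1 − 9·6.961645 + 8·8.872599) = 11.885948
Denominator: (-0.2745)·(-7.872599) = 2.161009
L = 11.885948/2.161009 = 5.5002

Final: 5.5002


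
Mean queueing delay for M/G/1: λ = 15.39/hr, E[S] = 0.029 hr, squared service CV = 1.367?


ρ = λ·E[S] = 15.39·0.029 = 0.4463
E[S²] = E[S]²(1+C_s²) = 0.029²·(1+1.367) = 0.001991
Wq = λ·E[S²]/(2(1−ρ)) = 15.39·0.001991/(2·0.5537) = 0.02767 hr

Final: 0.02767 hr


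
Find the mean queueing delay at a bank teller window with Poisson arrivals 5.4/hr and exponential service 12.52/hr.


ρ = 5.4/12.52 = 0.4313
Wq = ρ/(μ−λ) = 0.4313/(12.52 − 5.4) = 0.4313/7.12 = 0.06058 hr

Final: 0.06058 hr


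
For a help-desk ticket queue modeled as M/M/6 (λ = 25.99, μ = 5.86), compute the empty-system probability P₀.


a = λ/μ = 25.99/5.86 = 4.4352; ρ = a/c = 0.7392
Σ_{k=0}^{5} a^k/k! (terms k=0..5) = 1.00000 + 4.43515 + 9.83529 + 14.54035 + 16.12217 + 14.30086 = 60.23382
Tail: a^6/(6!(1−ρ)) = 7611.17979/(720·0.2608) = 40.53209
P₀ = 1/(60.23382 + 40.53209) = 1/100.76591 = 0.009924

Final: 0.009924


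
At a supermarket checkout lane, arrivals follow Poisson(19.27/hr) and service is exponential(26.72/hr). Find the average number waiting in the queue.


ρ = 19.27/26.72 = 0.7212
Lq = ρ²/(1−ρ) = 0.5201/0.2788 = 1.8654

Final: 1.8654


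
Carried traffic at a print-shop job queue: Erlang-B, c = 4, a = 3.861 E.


B(4,3.861) = 0.297093 (Erlang-B)
Carried load = a(1 − B) = 3.861·(1 − 0.297093) = 3.861·0.702907 = 2.7139 E

Final: 2.7139 Erlangs


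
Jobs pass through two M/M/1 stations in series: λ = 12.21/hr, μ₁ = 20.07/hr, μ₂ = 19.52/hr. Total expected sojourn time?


Each node sees arrival rate λ = 12.21/hr (tandem ⇒ throughput preserved).
W₁ = 1/(μ₁−λ) = 1/(20.07−12.21) = 0.12723 hr
W₂ = 1/(μ₂−λ) = 1/(19.52−12.21) = 0.13680 hr
W_total = W₁ + W₂ = 0.12723 + 0.13680 = 0.26403 hr

Final: 0.26403 hr


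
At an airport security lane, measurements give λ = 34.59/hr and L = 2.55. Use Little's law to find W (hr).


W = L/λ = 2.55/34.59 = 0.07372 hr

Final: 0.07372 hr


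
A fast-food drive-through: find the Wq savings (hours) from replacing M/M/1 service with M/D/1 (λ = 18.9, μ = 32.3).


ρ = 18.9/32.3 = 0.5851
Wq(M/M/1) = ρ/(μ−λ) = 0.5851/13.40 = 0.04367 hr
Wq(M/D/1) = ρ/(2(μ−λ)) = 0.02183 hr
Savings = 0.04367 − 0.02183 = 0.02183 hr

Final: 0.02183 hr


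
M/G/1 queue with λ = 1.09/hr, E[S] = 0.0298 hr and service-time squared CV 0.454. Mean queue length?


ρ = λ·E[S] = 1.09·0.0298 = 0.03248
Lq = ρ²(1+C_s²)/(2(1−ρ)) = 0.001055·(1+0.454)/(2·0.9675)
= 0.001055·1.4540/1.9350 = 0.0007928

Final: 0.0007928


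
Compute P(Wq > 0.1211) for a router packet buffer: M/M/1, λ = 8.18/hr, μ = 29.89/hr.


ρ = 8.18/29.89 = 0.2737
P(Wq > t) = ρ·e^{−(μ−λ)t} = 0.2737·e^{−2.6291}
= 0.2737·0.072145 = 0.019744

Final: 0.019744


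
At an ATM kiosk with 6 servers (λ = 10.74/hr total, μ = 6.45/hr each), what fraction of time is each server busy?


ρ = λ/(cμ) = 10.74/(6·6.45) = 10.74/38.70 = 0.2775

Final: 0.2775


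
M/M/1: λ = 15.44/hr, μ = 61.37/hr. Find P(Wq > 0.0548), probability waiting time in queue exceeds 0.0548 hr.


ρ = 15.44/61.37 = 0.2516
P(Wq > t) = ρ·e^{−(μ−λ)t} = 0.2516·e^{−2.5170}
= 0.2516·0.080704 = 0.020304

Final: 0.020304


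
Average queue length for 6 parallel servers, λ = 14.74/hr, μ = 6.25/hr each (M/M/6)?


a = λ/μ = 2.3584; ρ = a/6 = 0.3931
P₀ = 0.094193
Lq = P₀·a^c·ρ / (c!·(1−ρ)²) = 0.094193·172.06986·0.3931/(720·0.36837)
= 0.02402

Final: 0.02402


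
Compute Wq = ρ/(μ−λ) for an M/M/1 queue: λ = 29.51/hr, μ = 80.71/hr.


ρ = 29.51/80.71 = 0.3656
Wq = ρ/(μ−λ) = 0.3656/(80.71 − 29.51) = 0.3656/51.20 = 0.007141 hr

Final: 0.007141 hr


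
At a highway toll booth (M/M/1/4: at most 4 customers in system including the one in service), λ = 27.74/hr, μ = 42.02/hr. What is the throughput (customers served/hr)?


ρ = 0.6602; P_K = (1−ρ)ρ^4/(1−ρ^5) = 0.073800
λ_eff = λ(1 − P_K) = 27.74·(1 − 0.073800) = 27.74·0.926200 = 25.6928 /hr

Final: 25.6928 /hr


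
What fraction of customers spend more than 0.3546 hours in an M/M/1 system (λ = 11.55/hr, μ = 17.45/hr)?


W ~ Exponential(μ−λ) for M/M/1.
μ − λ = 17.45 − 11.55 = 5.9000
P(W > t) = e^{−(μ−λ)t} = e^{−2.0921} = 0.123423

Final: 0.123423


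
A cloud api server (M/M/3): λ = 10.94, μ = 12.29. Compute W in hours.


a = 0.8902; ρ = 0.2967; P₀ = 0.407582
Lq = P₀·a^c·ρ/(c!(1−ρ)²) = 0.02874
Wq = Lq/λ = 0.02874/10.94 = 0.002627 hr
W = Wq + 1/μ = 0.002627 + 0.08137 = 0.08399 hr

Final: 0.08399 hr


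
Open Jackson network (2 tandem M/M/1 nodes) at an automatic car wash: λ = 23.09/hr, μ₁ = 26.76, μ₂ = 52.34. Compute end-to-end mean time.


Each node sees arrival rate λ = 23.09/hr (tandem ⇒ throughput preserved).
W₁ = 1/(μ₁−λ) = 1/(26.76−23.09) = 0.27248 hr
W₂ = 1/(μ₂−λ) = 1/(52.34−23.09) = 0.03419 hr
W_total = W₁ + W₂ = 0.27248 + 0.03419 = 0.30667 hr

Final: 0.30667 hr


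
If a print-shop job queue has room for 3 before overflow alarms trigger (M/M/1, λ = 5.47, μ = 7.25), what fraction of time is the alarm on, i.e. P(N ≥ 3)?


ρ = 5.47/7.25 = 0.7545
P(N ≥ n) = ρ^n = 0.7545^3 = 0.429485

Final: 0.429485


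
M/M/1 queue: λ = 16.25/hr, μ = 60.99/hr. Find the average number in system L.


ρ = λ/μ = 16.25/60.99 = 0.2664
L = ρ/(1−ρ) = 0.2664/(1 − 0.2664) = 0.2664/0.7336 = 0.3632

Final: 0.3632


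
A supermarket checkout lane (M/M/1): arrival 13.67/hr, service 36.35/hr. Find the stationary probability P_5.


ρ = 13.67/36.35 = 0.3761
P_n = (1−ρ)·ρ^n = (1 − 0.3761)·0.3761^5 = 0.6239·0.007522 = 0.004693

Final: 0.004693


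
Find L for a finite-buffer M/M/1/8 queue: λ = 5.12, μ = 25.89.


ρ = 5.12/25.89 = 0.1978
L = ρ[1 − (K+1)ρ^K + Kρ^(K+1)] / [(1−ρ)(1−ρ^(K+1))]
Numerator: 0.1978·(1 − 9·0.000002339 + 8·0.0000004626) = 0.197756
Denominator: (0.8022)·(1.000000) = 0.802240
L = 0.197756/0.802240 = 0.2465

Final: 0.2465


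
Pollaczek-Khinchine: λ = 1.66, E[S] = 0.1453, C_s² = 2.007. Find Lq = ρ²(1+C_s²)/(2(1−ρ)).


ρ = λ·E[S] = 1.66·0.1453 = 0.2412
Lq = ρ²(1+C_s²)/(2(1−ρ)) = 0.05818·(1+2.007)/(2·0.7588)
= 0.05818·3.0070/1.5176 = 0.11527

Final: 0.11527


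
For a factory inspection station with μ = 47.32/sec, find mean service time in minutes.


Mean service time = 1/μ = 1/47.32 second = 0.02113 second
In minutes: 0.02113 × 0.0166667 = 0.0003522 min

Final: 0.0003522 min


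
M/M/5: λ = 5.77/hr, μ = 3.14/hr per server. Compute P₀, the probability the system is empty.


a = λ/μ = 5.77/3.14 = 1.8376; ρ = a/c = 0.3675
Σ_{k=0}^{4} a^k/k! (terms k=0..4) = 1.00000 + 1.83758 + 1.68835 + 1.03416 + 0.47509 = 6.03518
Tail: a^5/(5!(1−ρ)) = 20.95226/(120·0.6325) = 0.27606
P₀ = 1/(6.03518 + 0.27606) = 1/6.31123 = 0.158448

Final: 0.158448


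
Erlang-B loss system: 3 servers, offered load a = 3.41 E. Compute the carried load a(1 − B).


B(3,3.41) = 0.392607 (Erlang-B)
Carried load = a(1 − B) = 3.41·(1 − 0.392607) = 3.41·0.607393 = 2.0712 E

Final: 2.0712 Erlangs


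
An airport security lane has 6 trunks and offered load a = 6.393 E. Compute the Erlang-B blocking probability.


B(c,a) = (a^c/c!) / Σ_{k=0}^{c} a^k/k!
a^6/6! = 94.819078
Σ terms (k=0..6): 1.00000 + 6.39300 + 20.43522 + 43.54746 + 69.59973 + 88.99022 + 94.81908 = 324.784719
B = 94.819078/324.784719 = 0.291944

Final: 0.291944


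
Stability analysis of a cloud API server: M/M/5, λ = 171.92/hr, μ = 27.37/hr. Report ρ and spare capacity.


Total capacity cμ = 5·27.37 = 136.85/hr
ρ = λ/(cμ) = 171.92/136.85 = 1.2563
Stable ⇔ ρ < 1: NO
Spare capacity = cμ − λ = 136.85 − 171.92 = -35.07/hr

Final: ρ = 1.2563; unstable; margin = -35.07/hr


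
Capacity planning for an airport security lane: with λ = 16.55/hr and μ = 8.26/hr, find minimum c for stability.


Stability requires cμ > λ ⇔ c > λ/μ.
λ/μ = 16.55/8.26 = 2.0036
Minimum integer c = ⌊2.0036⌋ + 1 = 3
Check: 3·8.26 = 24.78 > 16.55, while 2·8.26 = 16.52 ≤ 16.55

Final: 3 servers


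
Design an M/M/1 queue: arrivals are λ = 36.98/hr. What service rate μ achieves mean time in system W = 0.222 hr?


W = 1/(μ−λ) ⇒ μ − λ = 1/W = 1/0.222 = 4.5045
μ = λ + 1/W = 36.98 + 4.5045 = 41.4845 per hr

Final: 41.4845 /hr


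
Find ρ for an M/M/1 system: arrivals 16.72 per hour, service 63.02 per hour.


ρ = λ/μ = 16.72/63.02 = 0.2653

Final: 0.2653


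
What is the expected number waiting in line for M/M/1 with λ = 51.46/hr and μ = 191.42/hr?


ρ = 51.46/191.42 = 0.2688
Lq = ρ²/(1−ρ) = 0.07227/0.7312 = 0.09884

Final: 0.09884


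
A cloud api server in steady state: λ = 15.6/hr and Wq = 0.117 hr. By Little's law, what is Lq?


Lq = λWq = 15.6·0.117 = 1.8252

Final: 1.8252


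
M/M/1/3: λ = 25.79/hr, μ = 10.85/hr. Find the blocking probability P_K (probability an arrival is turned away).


ρ = λ/μ = 25.79/10.85 = 2.3770
P_K = (1−ρ)ρ^K/(1−ρ^(K+1)) = (-1.3770·13.429654)/(1 − 31.921730)
= -18.492076/-30.921730 = 0.598029

Final: 0.598029


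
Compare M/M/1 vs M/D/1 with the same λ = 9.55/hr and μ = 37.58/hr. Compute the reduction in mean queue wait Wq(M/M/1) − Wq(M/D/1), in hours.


ρ = 9.55/37.58 = 0.2541
Wq(M/M/1) = ρ/(μ−λ) = 0.2541/28.03 = 0.009066 hr
Wq(M/D/1) = ρ/(2(μ−λ)) = 0.004533 hr
Savings = 0.009066 − 0.004533 = 0.004533 hr

Final: 0.004533 hr


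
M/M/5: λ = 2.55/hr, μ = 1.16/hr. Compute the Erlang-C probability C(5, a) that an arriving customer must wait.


a = λ/μ = 2.1983; ρ = a/5 = 0.4397
P₀ = 0.109632 (from M/M/c formula)
C(c,a) = [a^c/(c!(1−ρ))]·P₀ = [51.33469/(120·0.5603)]·0.109632
= 0.76344·0.109632 = 0.083697

Final: 0.083697


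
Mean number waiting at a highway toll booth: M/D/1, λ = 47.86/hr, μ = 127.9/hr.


ρ = 47.86/127.9 = 0.3742
M/D/1: Lq = ρ²/(2(1−ρ)) = 0.1400/(2·0.6258) = 0.11188

Final: 0.11188


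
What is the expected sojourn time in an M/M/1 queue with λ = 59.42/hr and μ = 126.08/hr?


W = 1/(μ−λ) = 1/(126.08 − 59.42) = 1/66.66 = 0.01500 hr

Final: 0.01500 hr


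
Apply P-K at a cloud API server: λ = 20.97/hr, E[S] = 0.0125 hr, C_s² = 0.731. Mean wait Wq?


ρ = λ·E[S] = 20.97·0.0125 = 0.2621
E[S²] = E[S]²(1+C_s²) = 0.0125²·(1+0.731) = 0.0002705
Wq = λ·E[S²]/(2(1−ρ)) = 20.97·0.0002705/(2·0.7379) = 0.003843 hr

Final: 0.003843 hr


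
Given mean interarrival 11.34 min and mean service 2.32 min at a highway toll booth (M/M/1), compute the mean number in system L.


λ = 60/11.34 = 5.2910 /hr
μ = 60/2.32 = 25.8621 /hr
ρ = λ/μ = 5.2910/25.8621 = 0.2046
L = ρ/(1−ρ) = 0.2046/0.7954 = 0.2572

Final: 0.2572


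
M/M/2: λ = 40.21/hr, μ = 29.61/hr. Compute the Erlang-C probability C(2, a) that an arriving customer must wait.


a = λ/μ = 1.3580; ρ = a/2 = 0.6790
P₀ = 0.191190 (from M/M/c formula)
C(c,a) = [a^c/(c!(1−ρ))]·P₀ = [1.84413/(2·0.3210)]·0.191190
= 2.87242·0.191190 = 0.549177

Final: 0.549177


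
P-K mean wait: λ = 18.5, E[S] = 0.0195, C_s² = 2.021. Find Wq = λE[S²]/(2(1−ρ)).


ρ = λ·E[S] = 18.5·0.0195 = 0.3608
E[S²] = E[S]²(1+C_s²) = 0.0195²·(1+2.021) = 0.001149
Wq = λ·E[S²]/(2(1−ρ)) = 18.5·0.001149/(2·0.6392) = 0.01662 hr

Final: 0.01662 hr


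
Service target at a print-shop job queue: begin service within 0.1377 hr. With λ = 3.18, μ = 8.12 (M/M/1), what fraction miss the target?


ρ = 3.18/8.12 = 0.3916
P(Wq > t) = ρ·e^{−(μ−λ)t} = 0.3916·e^{−0.6802}
= 0.3916·0.506496 = 0.198357

Final: 0.198357


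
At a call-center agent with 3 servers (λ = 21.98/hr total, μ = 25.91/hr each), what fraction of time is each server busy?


ρ = λ/(cμ) = 21.98/(3·25.91) = 21.98/77.73 = 0.2828

Final: 0.2828


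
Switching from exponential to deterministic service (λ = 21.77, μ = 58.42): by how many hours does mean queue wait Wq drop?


ρ = 21.77/58.42 = 0.3726
Wq(M/M/1) = ρ/(μ−λ) = 0.3726/36.65 = 0.01017 hr
Wq(M/D/1) = ρ/(2(μ−λ)) = 0.005084 hr
Savings = 0.01017 − 0.005084 = 0.005084 hr

Final: 0.005084 hr


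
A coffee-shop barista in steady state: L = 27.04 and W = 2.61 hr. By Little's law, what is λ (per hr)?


λ = L/W = 27.04/2.61 = 10.3602 /hr

Final: 10.3602 /hr


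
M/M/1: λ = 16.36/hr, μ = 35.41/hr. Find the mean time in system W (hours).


W = 1/(μ−λ) = 1/(35.41 − 16.36) = 1/19.05 = 0.05249 hr

Final: 0.05249 hr


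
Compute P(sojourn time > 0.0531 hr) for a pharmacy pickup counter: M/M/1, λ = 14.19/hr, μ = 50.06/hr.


W ~ Exponential(μ−λ) for M/M/1.
μ − λ = 50.06 − 14.19 = 35.8700
P(W > t) = e^{−(μ−λ)t} = e^{−1.9047} = 0.148868

Final: 0.148868


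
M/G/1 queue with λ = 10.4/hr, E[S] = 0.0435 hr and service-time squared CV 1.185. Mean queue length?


ρ = λ·E[S] = 10.4·0.0435 = 0.4524
Lq = ρ²(1+C_s²)/(2(1−ρ)) = 0.2047·(1+1.185)/(2·0.5476)
= 0.2047·2.1850/1.0952 = 0.40832

Final: 0.40832


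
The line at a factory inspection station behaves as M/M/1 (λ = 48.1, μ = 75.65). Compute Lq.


ρ = 48.1/75.65 = 0.6358
Lq = ρ²/(1−ρ) = 0.4043/0.3642 = 1.1101

Final: 1.1101


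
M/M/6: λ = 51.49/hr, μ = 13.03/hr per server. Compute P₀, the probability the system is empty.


a = λ/μ = 51.49/13.03 = 3.9517; ρ = a/c = 0.6586
Σ_{k=0}^{5} a^k/k! (terms k=0..5) = 1.00000 + 3.95165 + 7.80777 + 10.28452 + 10.16021 + 8.02992 = 41.23407
Tail: a^6/(6!(1−ρ)) = 3807.77130/(720·0.3414) = 15.49121
P₀ = 1/(41.23407 + 15.49121) = 1/56.72528 = 0.017629

Final: 0.017629


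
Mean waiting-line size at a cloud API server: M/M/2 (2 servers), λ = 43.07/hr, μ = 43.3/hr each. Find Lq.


a = λ/μ = 0.9947; ρ = a/2 = 0.4973
P₀ = 0.335698
Lq = P₀·a^c·ρ / (c!·(1−ρ)²) = 0.335698·0.98940·0.4973/(2·0.25266)
= 0.32690

Final: 0.32690


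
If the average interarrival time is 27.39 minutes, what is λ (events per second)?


λ = 1/(interarrival time) in consistent units.
1 second = 0.0166667 min, so λ = 0.0166667/27.39 = 0.0006085 per second

Final: 0.0006085 /sec


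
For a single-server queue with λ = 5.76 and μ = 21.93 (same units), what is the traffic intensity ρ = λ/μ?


ρ = λ/μ = 5.76/21.93 = 0.2627

Final: 0.2627


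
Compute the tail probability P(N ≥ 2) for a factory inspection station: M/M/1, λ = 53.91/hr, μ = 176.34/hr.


ρ = 53.91/176.34 = 0.3057
P(N ≥ n) = ρ^n = 0.3057^2 = 0.093462

Final: 0.093462


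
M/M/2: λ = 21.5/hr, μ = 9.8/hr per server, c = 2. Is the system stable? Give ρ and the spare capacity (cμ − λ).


Total capacity cμ = 2·9.8 = 19.60/hr
ρ = λ/(cμ) = 21.5/19.60 = 1.0969
Stable ⇔ ρ < 1: NO
Spare capacity = cμ − λ = 19.60 − 21.5 = -1.90/hr

Final: ρ = 1.0969; unstable; margin = -1.90/hr


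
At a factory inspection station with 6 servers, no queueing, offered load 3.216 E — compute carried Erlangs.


B(6,3.216) = 0.064586 (Erlang-B)
Carried load = a(1 − B) = 3.216·(1 − 0.064586) = 3.216·0.935414 = 3.0083 E

Final: 3.0083 Erlangs


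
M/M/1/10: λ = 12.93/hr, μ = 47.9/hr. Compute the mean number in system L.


ρ = 12.93/47.9 = 0.2699
L = ρ[1 − (K+1)ρ^K + Kρ^(K+1)] / [(1−ρ)(1−ρ^(K+1))]
Numerator: 0.2699·(1 − 11·0.000002054 + 10·0.0000005545) = 0.269933
Denominator: (0.7301)·(0.999999) = 0.730062
L = 0.269933/0.730062 = 0.3697

Final: 0.3697


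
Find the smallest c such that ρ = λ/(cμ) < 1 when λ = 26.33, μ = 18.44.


Stability requires cμ > λ ⇔ c > λ/μ.
λ/μ = 26.33/18.44 = 1.4279
Minimum integer c = ⌊1.4279⌋ + 1 = 2
Check: 2·18.44 = 36.88 > 26.33, while 1·18.44 = 18.44 ≤ 26.33

Final: 2 servers


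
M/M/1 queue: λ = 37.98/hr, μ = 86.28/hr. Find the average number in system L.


ρ = λ/μ = 37.98/86.28 = 0.4402
L = ρ/(1−ρ) = 0.4402/(1 − 0.4402) = 0.4402/0.5598 = 0.7863

Final: 0.7863


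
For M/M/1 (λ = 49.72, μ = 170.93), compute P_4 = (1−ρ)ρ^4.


ρ = 49.72/170.93 = 0.2909
P_n = (1−ρ)·ρ^n = (1 − 0.2909)·0.2909^4 = 0.7091·0.007159 = 0.005077

Final: 0.005077


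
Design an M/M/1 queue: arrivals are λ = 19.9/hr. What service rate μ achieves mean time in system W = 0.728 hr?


W = 1/(μ−λ) ⇒ μ − λ = 1/W = 1/0.728 = 1.3736
μ = λ + 1/W = 19.9 + 1.3736 = 21.2736 per hr

Final: 21.2736 /hr


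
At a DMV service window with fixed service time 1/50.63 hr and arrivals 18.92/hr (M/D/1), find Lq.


ρ = 18.92/50.63 = 0.3737
M/D/1: Lq = ρ²/(2(1−ρ)) = 0.1396/(2·0.6263) = 0.11148

Final: 0.11148


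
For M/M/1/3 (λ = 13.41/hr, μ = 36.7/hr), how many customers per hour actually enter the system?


ρ = 0.3654; P_K = (1−ρ)ρ^3/(1−ρ^4) = 0.031521
λ_eff = λ(1 − P_K) = 13.41·(1 − 0.031521) = 13.41·0.968479 = 12.9873 /hr

Final: 12.9873 /hr


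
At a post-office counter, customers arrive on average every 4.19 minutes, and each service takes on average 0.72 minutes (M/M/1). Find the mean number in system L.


λ = 60/4.19 = 14.3198 /hr
μ = 60/0.72 = 83.3333 /hr
ρ = λ/μ = 14.3198/83.3333 = 0.1718
L = ρ/(1−ρ) = 0.1718/0.8282 = 0.2075

Final: 0.2075


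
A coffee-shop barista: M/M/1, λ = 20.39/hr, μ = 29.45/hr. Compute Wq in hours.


ρ = 20.39/29.45 = 0.6924
Wq = ρ/(μ−λ) = 0.6924/(29.45 − 20.39) = 0.6924/9.06 = 0.07642 hr

Final: 0.07642 hr


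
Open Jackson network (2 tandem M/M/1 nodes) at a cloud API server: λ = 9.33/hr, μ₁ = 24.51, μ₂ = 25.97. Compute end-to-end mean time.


Each node sees arrival rate λ = 9.33/hr (tandem ⇒ throughput preserved).
W₁ = 1/(μ₁−λ) = 1/(24.51−9.33) = 0.06588 hr
W₂ = 1/(μ₂−λ) = 1/(25.97−9.33) = 0.06010 hr
W_total = W₁ + W₂ = 0.06588 + 0.06010 = 0.12597 hr

Final: 0.12597 hr


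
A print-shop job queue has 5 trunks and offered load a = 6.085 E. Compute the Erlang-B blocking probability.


B(c,a) = (a^c/c!) / Σ_{k=0}^{c} a^k/k!
a^5/5! = 69.521905
Σ terms (k=0..5): 1.00000 + 6.08500 + 18.51361 + 37.55178 + 57.12564 + 69.52191 = 189.797937
B = 69.521905/189.797937 = 0.366294

Final: 0.366294


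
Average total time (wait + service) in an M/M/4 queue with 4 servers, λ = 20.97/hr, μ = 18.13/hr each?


a = 1.1566; ρ = 0.2892; P₀ = 0.313640
Lq = P₀·a^c·ρ/(c!(1−ρ)²) = 0.01339
Wq = Lq/λ = 0.01339/20.97 = 0.0006383 hr
W = Wq + 1/μ = 0.0006383 + 0.05516 = 0.05580 hr

Final: 0.05580 hr


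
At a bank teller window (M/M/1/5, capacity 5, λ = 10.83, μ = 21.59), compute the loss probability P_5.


ρ = λ/μ = 10.83/21.59 = 0.5016
P_K = (1−ρ)ρ^K/(1−ρ^(K+1)) = (0.4984·0.031760)/(1 − 0.015931)
= 0.015828/0.984069 = 0.016085

Final: 0.016085


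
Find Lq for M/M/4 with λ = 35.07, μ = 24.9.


a = λ/μ = 1.4084; ρ = a/4 = 0.3521
P₀ = 0.242778
Lq = P₀·a^c·ρ / (c!·(1−ρ)²) = 0.242778·3.93501·0.3521/(24·0.41976)
= 0.03339

Final: 0.03339


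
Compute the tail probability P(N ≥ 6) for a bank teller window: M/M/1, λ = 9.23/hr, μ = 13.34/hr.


ρ = 9.23/13.34 = 0.6919
P(N ≥ n) = ρ^n = 0.6919^6 = 0.109717

Final: 0.109717


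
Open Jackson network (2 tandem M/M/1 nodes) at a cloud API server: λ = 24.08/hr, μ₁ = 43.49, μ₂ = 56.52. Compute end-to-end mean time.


Each node sees arrival rate λ = 24.08/hr (tandem ⇒ throughput preserved).
W₁ = 1/(μ₁−λ) = 1/(43.49−24.08) = 0.05152 hr
W₂ = 1/(μ₂−λ) = 1/(56.52−24.08) = 0.03083 hr
W_total = W₁ + W₂ = 0.05152 + 0.03083 = 0.08235 hr

Final: 0.08235 hr


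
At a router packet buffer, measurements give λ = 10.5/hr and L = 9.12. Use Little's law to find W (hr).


W = L/λ = 9.12/10.5 = 0.8686 hr

Final: 0.8686 hr


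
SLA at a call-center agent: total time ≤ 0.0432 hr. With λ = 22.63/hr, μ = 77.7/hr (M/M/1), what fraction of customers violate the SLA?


W ~ Exponential(μ−λ) for M/M/1.
μ − λ = 77.7 − 22.63 = 55.0700
P(W > t) = e^{−(μ−λ)t} = e^{−2.3790} = 0.092641

Final: 0.092641


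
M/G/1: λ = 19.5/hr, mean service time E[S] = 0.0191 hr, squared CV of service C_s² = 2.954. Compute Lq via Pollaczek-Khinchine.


ρ = λ·E[S] = 19.5·0.0191 = 0.3725
Lq = ρ²(1+C_s²)/(2(1−ρ)) = 0.1387·(1+2.954)/(2·0.6276)
= 0.1387·3.9540/1.2551 = 0.43701

Final: 0.43701


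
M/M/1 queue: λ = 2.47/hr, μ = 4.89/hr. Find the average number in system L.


ρ = λ/μ = 2.47/4.89 = 0.5051
L = ρ/(1−ρ) = 0.5051/(1 − 0.5051) = 0.5051/0.4949 = 1.0207

Final: 1.0207


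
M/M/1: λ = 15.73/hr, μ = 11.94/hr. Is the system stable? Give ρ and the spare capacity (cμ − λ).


Total capacity cμ = 1·11.94 = 11.94/hr
ρ = λ/(cμ) = 15.73/11.94 = 1.3174
Stable ⇔ ρ < 1: NO
Spare capacity = cμ − λ = 11.94 − 15.73 = -3.79/hr

Final: ρ = 1.3174; unstable; margin = -3.79/hr


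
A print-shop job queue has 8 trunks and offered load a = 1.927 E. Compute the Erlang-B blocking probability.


B(c,a) = (a^c/c!) / Σ_{k=0}^{c} a^k/k!
a^8/8! = 0.004716
Σ terms (k=0..8): 1.00000 + 1.92700 + 1.85666 + 1.19260 + 0.57453 + 0.22143 + 0.07111 + 0.01958 + 0.004716 = 6.867628
B = 0.004716/6.867628 = 0.0006866

Final: 0.0006866


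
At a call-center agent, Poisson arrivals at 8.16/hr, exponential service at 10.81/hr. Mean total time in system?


W = 1/(μ−λ) = 1/(10.81 − 8.16) = 1/2.65 = 0.3774 hr

Final: 0.3774 hr


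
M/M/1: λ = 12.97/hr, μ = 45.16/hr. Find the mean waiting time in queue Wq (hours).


ρ = 12.97/45.16 = 0.2872
Wq = ρ/(μ−λ) = 0.2872/(45.16 − 12.97) = 0.2872/32.19 = 0.008922 hr

Final: 0.008922 hr


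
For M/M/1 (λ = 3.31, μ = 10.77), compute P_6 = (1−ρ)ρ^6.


ρ = 3.31/10.77 = 0.3073
P_n = (1−ρ)·ρ^n = (1 − 0.3073)·0.3073^6 = 0.6927·0.0008427 = 0.0005837

Final: 0.0005837


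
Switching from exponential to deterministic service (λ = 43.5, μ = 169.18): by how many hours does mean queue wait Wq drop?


ρ = 43.5/169.18 = 0.2571
Wq(M/M/1) = ρ/(μ−λ) = 0.2571/125.68 = 0.002046 hr
Wq(M/D/1) = ρ/(2(μ−λ)) = 0.001023 hr
Savings = 0.002046 − 0.001023 = 0.001023 hr

Final: 0.001023 hr


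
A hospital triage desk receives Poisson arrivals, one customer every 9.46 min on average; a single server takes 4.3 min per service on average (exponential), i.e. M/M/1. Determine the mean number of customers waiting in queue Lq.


λ = 60/9.46 = 6.3425 /hr
μ = 60/4.3 = 13.9535 /hr
ρ = λ/μ = 6.3425/13.9535 = 0.4545
Lq = ρ²/(1−ρ) = 0.2066/0.5455 = 0.3788

Final: 0.3788


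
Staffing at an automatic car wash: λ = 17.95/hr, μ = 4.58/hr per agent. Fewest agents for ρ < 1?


Stability requires cμ > λ ⇔ c > λ/μ.
λ/μ = 17.95/4.58 = 3.9192
Minimum integer c = ⌊3.9192⌋ + 1 = 4
Check: 4·4.58 = 18.32 > 17.95, while 3·4.58 = 13.74 ≤ 17.95

Final: 4 servers


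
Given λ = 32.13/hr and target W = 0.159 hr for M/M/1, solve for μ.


W = 1/(μ−λ) ⇒ μ − λ = 1/W = 1/0.159 = 6.2893
μ = λ + 1/W = 32.13 + 6.2893 = 38.4193 per hr

Final: 38.4193 /hr


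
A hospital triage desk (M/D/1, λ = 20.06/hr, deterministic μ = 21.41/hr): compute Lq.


ρ = 20.06/21.41 = 0.9369
M/D/1: Lq = ρ²/(2(1−ρ)) = 0.8779/(2·0.06305) = 6.96116

Final: 6.96116


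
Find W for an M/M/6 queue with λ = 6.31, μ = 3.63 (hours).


a = 1.7383; ρ = 0.2897; P₀ = 0.175710
Lq = P₀·a^c·ρ/(c!(1−ρ)²) = 0.003866
Wq = Lq/λ = 0.003866/6.31 = 0.0006127 hr
W = Wq + 1/μ = 0.0006127 + 0.27548 = 0.27609 hr

Final: 0.27609 hr


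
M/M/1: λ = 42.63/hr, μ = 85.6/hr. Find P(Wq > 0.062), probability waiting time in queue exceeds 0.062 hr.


ρ = 42.63/85.6 = 0.4980
P(Wq > t) = ρ·e^{−(μ−λ)t} = 0.4980·e^{−2.6641}
= 0.4980·0.069659 = 0.034691

Final: 0.034691


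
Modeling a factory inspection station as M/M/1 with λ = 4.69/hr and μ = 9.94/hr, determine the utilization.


ρ = λ/μ = 4.69/9.94 = 0.4718

Final: 0.4718


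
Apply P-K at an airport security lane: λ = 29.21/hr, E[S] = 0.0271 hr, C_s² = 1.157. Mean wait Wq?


ρ = λ·E[S] = 29.21·0.0271 = 0.7916
E[S²] = E[S]²(1+C_s²) = 0.0271²·(1+1.157) = 0.001584
Wq = λ·E[S²]/(2(1−ρ)) = 29.21·0.001584/(2·0.2084) = 0.11101 hr

Final: 0.11101 hr


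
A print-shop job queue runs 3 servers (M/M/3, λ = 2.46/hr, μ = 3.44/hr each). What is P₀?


a = λ/μ = 2.46/3.44 = 0.7151; ρ = a/c = 0.2384
Σ_{k=0}^{2} a^k/k! (terms k=0..2) = 1.00000 + 0.71512 + 0.25570 = 1.97081
Tail: a^3/(3!(1−ρ)) = 0.36570/(6·0.7616) = 0.08003
P₀ = 1/(1.97081 + 0.08003) = 1/2.05084 = 0.487605

Final: 0.487605


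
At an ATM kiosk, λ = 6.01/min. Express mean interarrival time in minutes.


Mean interarrival time = 1/λ = 1/6.01 minute = 0.16639 minute
In minutes: 0.16639 × 1 = 0.1664 min

Final: 0.1664 min


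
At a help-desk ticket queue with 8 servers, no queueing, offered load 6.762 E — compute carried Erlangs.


B(8,6.762) = 0.165129 (Erlang-B)
Carried load = a(1 − B) = 6.762·(1 − 0.165129) = 6.762·0.834871 = 5.6454 E

Final: 5.6454 Erlangs


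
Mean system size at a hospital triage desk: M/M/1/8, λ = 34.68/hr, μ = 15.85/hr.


ρ = 34.68/15.85 = 2.1880
L = ρ[1 − (K+1)ρ^K + Kρ^(K+1)] / [(1−ρ)(1−ρ^(K+1))]
Numerator: 2.1880·(1 − 9·525.289329 + 8·1149.339679) = 9776.288665
Denominator: (-1.1880)·(-1148.339679) = 1364.242029
L = 9776.288665/1364.242029 = 7.1661

Final: 7.1661


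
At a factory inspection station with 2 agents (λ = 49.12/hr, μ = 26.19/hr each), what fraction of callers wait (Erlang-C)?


a = λ/μ = 1.8755; ρ = a/2 = 0.9378
P₀ = 0.032118 (from M/M/c formula)
C(c,a) = [a^c/(c!(1−ρ))]·P₀ = [3.51759/(2·0.06224)]·0.032118
= 28.25944·0.032118 = 0.907643

Final: 0.907643


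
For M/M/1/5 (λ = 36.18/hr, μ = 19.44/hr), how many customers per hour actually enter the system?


ρ = 1.8611; P_K = (1−ρ)ρ^5/(1−ρ^6) = 0.474095
λ_eff = λ(1 − P_K) = 36.18·(1 − 0.474095) = 36.18·0.525905 = 19.0272 /hr

Final: 19.0272 /hr


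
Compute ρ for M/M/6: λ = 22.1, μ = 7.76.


ρ = λ/(cμ) = 22.1/(6·7.76) = 22.1/46.56 = 0.4747

Final: 0.4747


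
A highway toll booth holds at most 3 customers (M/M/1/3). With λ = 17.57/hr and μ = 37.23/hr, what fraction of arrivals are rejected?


ρ = λ/μ = 17.57/37.23 = 0.4719
P_K = (1−ρ)ρ^K/(1−ρ^(K+1)) = (0.5281·0.105108)/(1 − 0.049604)
= 0.055504/0.950396 = 0.058401

Final: 0.058401


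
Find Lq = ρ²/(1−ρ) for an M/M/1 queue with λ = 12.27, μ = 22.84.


ρ = 12.27/22.84 = 0.5372
Lq = ρ²/(1−ρ) = 0.2886/0.4628 = 0.6236

Final: 0.6236


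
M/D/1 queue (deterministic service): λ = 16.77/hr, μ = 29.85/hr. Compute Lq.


ρ = 16.77/29.85 = 0.5618
M/D/1: Lq = ρ²/(2(1−ρ)) = 0.3156/(2·0.4382) = 0.36015

Final: 0.36015


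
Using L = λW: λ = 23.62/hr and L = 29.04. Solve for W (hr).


W = L/λ = 29.04/23.62 = 1.2295 hr

Final: 1.2295 hr


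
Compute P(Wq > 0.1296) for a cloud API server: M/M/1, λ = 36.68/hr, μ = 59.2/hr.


ρ = 36.68/59.2 = 0.6196
P(Wq > t) = ρ·e^{−(μ−λ)t} = 0.6196·e^{−2.9186}
= 0.6196·0.054010 = 0.033464

Final: 0.033464


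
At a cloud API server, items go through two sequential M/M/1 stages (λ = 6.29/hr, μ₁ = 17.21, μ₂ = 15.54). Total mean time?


Each node sees arrival rate λ = 6.29/hr (tandem ⇒ throughput preserved).
W₁ = 1/(μ₁−λ) = 1/(17.21−6.29) = 0.09158 hr
W₂ = 1/(μ₂−λ) = 1/(15.54−6.29) = 0.10811 hr
W_total = W₁ + W₂ = 0.09158 + 0.10811 = 0.19968 hr

Final: 0.19968 hr


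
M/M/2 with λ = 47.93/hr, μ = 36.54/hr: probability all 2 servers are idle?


a = λ/μ = 47.93/36.54 = 1.3117; ρ = a/c = 0.6559
Σ_{k=0}^{1} a^k/k! (terms k=0..1) = 1.00000 + 1.31171 = 2.31171
Tail: a^2/(2!(1−ρ)) = 1.72059/(2·0.3441) = 2.49982
P₀ = 1/(2.31171 + 2.49982) = 1/4.81153 = 0.207834

Final: 0.207834


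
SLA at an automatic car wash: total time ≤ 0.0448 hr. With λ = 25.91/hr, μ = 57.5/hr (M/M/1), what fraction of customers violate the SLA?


W ~ Exponential(μ−λ) for M/M/1.
μ − λ = 57.5 − 25.91 = 31.5900
P(W > t) = e^{−(μ−λ)t} = e^{−1.4152} = 0.242869

Final: 0.242869


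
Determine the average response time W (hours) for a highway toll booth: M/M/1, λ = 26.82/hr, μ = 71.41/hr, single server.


W = 1/(μ−λ) = 1/(71.41 − 26.82) = 1/44.59 = 0.02243 hr

Final: 0.02243 hr


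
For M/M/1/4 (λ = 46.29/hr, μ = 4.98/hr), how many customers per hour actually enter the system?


ρ = 9.2952; P_K = (1−ρ)ρ^4/(1−ρ^5) = 0.892430
λ_eff = λ(1 − P_K) = 46.29·(1 − 0.892430) = 46.29·0.107570 = 4.9794 /hr

Final: 4.9794 /hr


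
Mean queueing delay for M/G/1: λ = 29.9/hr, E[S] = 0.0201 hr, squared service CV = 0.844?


ρ = λ·E[S] = 29.9·0.0201 = 0.6010
E[S²] = E[S]²(1+C_s²) = 0.0201²·(1+0.844) = 0.0007450
Wq = λ·E[S²]/(2(1−ρ)) = 29.9·0.0007450/(2·0.3990) = 0.02791 hr

Final: 0.02791 hr


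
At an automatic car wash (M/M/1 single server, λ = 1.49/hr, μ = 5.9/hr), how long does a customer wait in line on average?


ρ = 1.49/5.9 = 0.2525
Wq = ρ/(μ−λ) = 0.2525/(5.9 − 1.49) = 0.2525/4.41 = 0.05727 hr

Final: 0.05727 hr


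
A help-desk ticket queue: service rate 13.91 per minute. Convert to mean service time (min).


Mean service time = 1/μ = 1/13.91 minute = 0.07189 minute
In minutes: 0.07189 × 1 = 0.07189 min

Final: 0.07189 min


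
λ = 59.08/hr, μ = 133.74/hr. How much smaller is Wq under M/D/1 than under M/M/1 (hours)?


ρ = 59.08/133.74 = 0.4418
Wq(M/M/1) = ρ/(μ−λ) = 0.4418/74.66 = 0.005917 hr
Wq(M/D/1) = ρ/(2(μ−λ)) = 0.002958 hr
Savings = 0.005917 − 0.002958 = 0.002958 hr

Final: 0.002958 hr


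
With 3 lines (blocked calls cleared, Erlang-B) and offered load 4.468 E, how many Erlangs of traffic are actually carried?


B(3,4.468) = 0.490373 (Erlang-B)
Carried load = a(1 − B) = 4.468·(1 − 0.490373) = 4.468·0.509627 = 2.2770 E

Final: 2.2770 Erlangs


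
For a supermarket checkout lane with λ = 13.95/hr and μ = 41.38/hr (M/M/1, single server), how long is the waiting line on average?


ρ = 13.95/41.38 = 0.3371
Lq = ρ²/(1−ρ) = 0.1136/0.6629 = 0.1714

Final: 0.1714


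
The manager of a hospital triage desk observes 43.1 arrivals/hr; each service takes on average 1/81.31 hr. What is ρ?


ρ = λ/μ = 43.1/81.31 = 0.5301

Final: 0.5301


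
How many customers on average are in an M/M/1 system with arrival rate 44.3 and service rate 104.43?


ρ = λ/μ = 44.3/104.43 = 0.4242
L = ρ/(1−ρ) = 0.4242/(1 − 0.4242) = 0.4242/0.5758 = 0.7367

Final: 0.7367


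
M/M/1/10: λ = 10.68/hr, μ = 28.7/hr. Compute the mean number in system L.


ρ = 10.68/28.7 = 0.3721
L = ρ[1 − (K+1)ρ^K + Kρ^(K+1)] / [(1−ρ)(1−ρ^(K+1))]
Numerator: 0.3721·(1 − 11·0.00005092 + 10·0.00001895) = 0.371988
Denominator: (0.6279)·(0.999981) = 0.627863
L = 0.371988/0.627863 = 0.5925

Final: 0.5925


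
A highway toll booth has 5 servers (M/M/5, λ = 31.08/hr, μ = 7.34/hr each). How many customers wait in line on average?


a = λ/μ = 4.2343; ρ = a/5 = 0.8469
P₀ = 0.008747
Lq = P₀·a^c·ρ / (c!·(1−ρ)²) = 0.008747·1361.20881·0.8469/(120·0.02345)
= 3.58333

Final: 3.58333


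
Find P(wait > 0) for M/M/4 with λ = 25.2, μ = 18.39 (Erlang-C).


a = λ/μ = 1.3703; ρ = a/4 = 0.3426
P₀ = 0.252429 (from M/M/c formula)
C(c,a) = [a^c/(c!(1−ρ))]·P₀ = [3.52594/(24·0.6574)]·0.252429
= 0.22347·0.252429 = 0.056410

Final: 0.056410


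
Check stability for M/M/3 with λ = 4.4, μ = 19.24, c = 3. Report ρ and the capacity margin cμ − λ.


Total capacity cμ = 3·19.24 = 57.72/hr
ρ = λ/(cμ) = 4.4/57.72 = 0.07623
Stable ⇔ ρ < 1: YES
Spare capacity = cμ − λ = 57.72 − 4.4 = 53.32/hr

Final: ρ = 0.07623; stable; margin = 53.32/hr


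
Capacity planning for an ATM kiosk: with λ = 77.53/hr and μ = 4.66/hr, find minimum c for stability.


Stability requires cμ > λ ⇔ c > λ/μ.
λ/μ = 77.53/4.66 = 16.6373
Minimum integer c = ⌊16.6373⌋ + 1 = 17
Check: 17·4.66 = 79.22 > 77.53, while 16·4.66 = 74.56 ≤ 77.53

Final: 17 servers


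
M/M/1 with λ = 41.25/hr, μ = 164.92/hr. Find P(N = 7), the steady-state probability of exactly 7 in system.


ρ = 41.25/164.92 = 0.2501
P_n = (1−ρ)·ρ^n = (1 − 0.2501)·0.2501^7 = 0.7499·0.00006124 = 0.00004592

Final: 0.00004592


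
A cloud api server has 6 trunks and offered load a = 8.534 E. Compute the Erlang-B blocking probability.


B(c,a) = (a^c/c!) / Σ_{k=0}^{c} a^k/k!
a^6/6! = 536.516811
Σ terms (k=0..6): 1.00000 + 8.53400 + 36.41458 + 103.58734 + 221.00358 + 377.20891 + 536.51681 = 1284.265221
B = 536.516811/1284.265221 = 0.417762

Final: 0.417762


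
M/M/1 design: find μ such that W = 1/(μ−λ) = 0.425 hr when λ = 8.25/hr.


W = 1/(μ−λ) ⇒ μ − λ = 1/W = 1/0.425 = 2.3529
μ = λ + 1/W = 8.25 + 2.3529 = 10.6029 per hr

Final: 10.6029 /hr


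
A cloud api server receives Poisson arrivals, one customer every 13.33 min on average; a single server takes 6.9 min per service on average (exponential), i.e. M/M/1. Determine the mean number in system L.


λ = 60/13.33 = 4.5011 /hr
μ = 60/6.9 = 8.6957 /hr
ρ = λ/μ = 4.5011/8.6957 = 0.5176
L = ρ/(1−ρ) = 0.5176/0.4824 = 1.0731

Final: 1.0731


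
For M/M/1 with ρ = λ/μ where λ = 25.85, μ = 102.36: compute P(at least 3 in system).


ρ = 25.85/102.36 = 0.2525
P(N ≥ n) = ρ^n = 0.2525^3 = 0.016106

Final: 0.016106


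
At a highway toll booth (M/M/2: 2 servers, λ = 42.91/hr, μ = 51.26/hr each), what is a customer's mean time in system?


a = 0.8371; ρ = 0.4186; P₀ = 0.409888
Lq = P₀·a^c·ρ/(c!(1−ρ)²) = 0.17780
Wq = Lq/λ = 0.17780/42.91 = 0.004143 hr
W = Wq + 1/μ = 0.004143 + 0.01951 = 0.02365 hr

Final: 0.02365 hr


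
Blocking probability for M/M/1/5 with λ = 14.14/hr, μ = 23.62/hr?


ρ = λ/μ = 14.14/23.62 = 0.5986
P_K = (1−ρ)ρ^K/(1−ρ^(K+1)) = (0.4014·0.076886)/(1 − 0.046027)
= 0.030859/0.953973 = 0.032347

Final: 0.032347


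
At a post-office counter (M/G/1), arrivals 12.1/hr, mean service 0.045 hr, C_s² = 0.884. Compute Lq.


ρ = λ·E[S] = 12.1·0.045 = 0.5445
Lq = ρ²(1+C_s²)/(2(1−ρ)) = 0.2965·(1+0.884)/(2·0.4555)
= 0.2965·1.8840/0.9110 = 0.61314

Final: 0.61314


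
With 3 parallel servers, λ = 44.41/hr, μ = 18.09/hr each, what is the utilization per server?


ρ = λ/(cμ) = 44.41/(3·18.09) = 44.41/54.27 = 0.8183

Final: 0.8183


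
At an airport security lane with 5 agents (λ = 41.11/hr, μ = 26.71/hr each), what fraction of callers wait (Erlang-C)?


a = λ/μ = 1.5391; ρ = a/5 = 0.3078
P₀ = 0.214176 (from M/M/c formula)
C(c,a) = [a^c/(c!(1−ρ))]·P₀ = [8.63710/(120·0.6922)]·0.214176
= 0.10398·0.214176 = 0.022271

Final: 0.022271
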